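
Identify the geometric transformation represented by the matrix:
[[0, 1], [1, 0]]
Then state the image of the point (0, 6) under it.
reflection across the line y = x; image of (0, 6) is (6, 0)

This is a symmetric orthogonal matrix with determinant -1, which characterizes a reflection in ℝ².
The matrix [[0, 1], [1, 0]] represents: reflection across the line y = x.
Applying it to (0, 6): [0·0 + 1·6, 1·0 + 0·6] = (6, 0).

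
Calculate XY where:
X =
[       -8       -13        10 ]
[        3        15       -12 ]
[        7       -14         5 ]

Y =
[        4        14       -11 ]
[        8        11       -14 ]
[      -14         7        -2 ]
XY =
[     -276      -185       250 ]
[      300       123      -219 ]
[     -154       -21       109 ]

Matrix multiplication: (XY)[i][j] = sum over k of X[i][k] * Y[k][j].
  (XY)[0][0] = (-8)*(4) + (-13)*(8) + (10)*(-14) = -276
  (XY)[0][1] = (-8)*(14) + (-13)*(11) + (10)*(7) = -185
  (XY)[0][2] = (-8)*(-11) + (-13)*(-14) + (10)*(-2) = 250
  (XY)[1][0] = (3)*(4) + (15)*(8) + (-12)*(-14) = 300
  (XY)[1][1] = (3)*(14) + (15)*(11) + (-12)*(7) = 123
  (XY)[1][2] = (3)*(-11) + (15)*(-14) + (-12)*(-2) = -219
  (XY)[2][0] = (7)*(4) + (-14)*(8) + (5)*(-14) = -154
  (XY)[2][1] = (7)*(14) + (-14)*(11) + (5)*(7) = -21
  (XY)[2][2] = (7)*(-11) + (-14)*(-14) + (5)*(-2) = 109
XY =
[     -276      -185       250 ]
[      300       123      -219 ]
[     -154       -21       109 ]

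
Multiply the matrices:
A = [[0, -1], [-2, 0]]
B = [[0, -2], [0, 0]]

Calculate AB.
[[0, 0], [0, 4]]

Each entry (i,j) of AB = sum over k of A[i][k]*B[k][j].
(AB)[0][0] = (0)*(0) + (-1)*(0) = 0
(AB)[0][1] = (0)*(-2) + (-1)*(0) = 0
(AB)[1][0] = (-2)*(0) + (0)*(0) = 0
(AB)[1][1] = (-2)*(-2) + (0)*(0) = 4
AB = [[0, 0], [0, 4]]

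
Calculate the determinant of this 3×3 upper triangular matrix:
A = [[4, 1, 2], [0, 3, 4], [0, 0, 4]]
48

The determinant of a triangular matrix is the product of its diagonal entries (the off-diagonal entries above the diagonal do not affect it).
det(A) = (4) * (3) * (4) = 48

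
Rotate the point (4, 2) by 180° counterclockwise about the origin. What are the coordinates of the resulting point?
(-4, -2)

Rotation matrix R(θ) = [[cos θ, -sin θ], [sin θ, cos θ]]; for θ = 180°:
R = [[-1, 0], [0, -1]]
Result: R × [4, 2]ᵀ = [-1·4 + (0)·2, 0·4 + (-1)·2]ᵀ = (-4, -2)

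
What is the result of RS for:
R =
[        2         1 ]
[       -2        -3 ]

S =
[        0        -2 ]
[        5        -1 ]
RS =
[        5        -5 ]
[      -15         7 ]

Matrix multiplication: (RS)[i][j] = sum over k of R[i][k] * S[k][j].
  (RS)[0][0] = (2)*(0) + (1)*(5) = 5
  (RS)[0][1] = (2)*(-2) + (1)*(-1) = -5
  (RS)[1][0] = (-2)*(0) + (-3)*(5) = -15
  (RS)[1][1] = (-2)*(-2) + (-3)*(-1) = 7
RS =
[        5        -5 ]
[      -15         7 ]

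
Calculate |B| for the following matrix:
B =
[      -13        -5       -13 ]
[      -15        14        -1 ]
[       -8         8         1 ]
det(B) = -297

Expand along row 0 (cofactor expansion): det(B) = a*(e*i - f*h) - b*(d*i - f*g) + c*(d*h - e*g), where the 3×3 is [[a, b, c], [d, e, f], [g, h, i]].
Minor M_00 = (14)*(1) - (-1)*(8) = 14 + 8 = 22.
Minor M_01 = (-15)*(1) - (-1)*(-8) = -15 - 8 = -23.
Minor M_02 = (-15)*(8) - (14)*(-8) = -120 + 112 = -8.
det(B) = (-13)*(22) - (-5)*(-23) + (-13)*(-8) = -286 - 115 + 104 = -297.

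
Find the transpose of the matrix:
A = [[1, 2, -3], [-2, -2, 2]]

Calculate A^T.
[[1, -2], [2, -2], [-3, 2]]

The transpose sends entry (i,j) to (j,i); rows become columns.
Row 0 of A: [1, 2, -3] -> column 0 of A^T.
Row 1 of A: [-2, -2, 2] -> column 1 of A^T.
A^T = [[1, -2], [2, -2], [-3, 2]]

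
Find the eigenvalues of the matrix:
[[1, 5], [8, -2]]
λ = -7 and λ = 6

Characteristic equation: det(A - λI) = 0
λ² - (trace)λ + (det) = 0
λ² - (-1)λ + (-42) = 0
λ² + 1λ - 42 = 0
Solving: λ = -7, 6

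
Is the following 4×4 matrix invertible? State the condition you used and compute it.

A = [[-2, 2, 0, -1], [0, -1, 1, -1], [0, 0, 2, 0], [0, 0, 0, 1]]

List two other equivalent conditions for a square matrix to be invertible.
Yes, invertible; det(A) = 4 ≠ 0. Equivalent conditions: rank(A) = 4; Ax = 0 has only the trivial solution; 0 is not an eigenvalue; the columns of A are linearly independent.

To check invertibility, compute det(A).
The given matrix is triangular, so det(A) equals the product of its diagonal entries = 4 ≠ 0.
Since det(A) ≠ 0, A is invertible.
Equivalent conditions for a square matrix A to be invertible:
- rank(A) = 4 (full rank).
- The homogeneous system Ax = 0 has only the trivial solution x = 0.
- 0 is not an eigenvalue of A.
- The columns (equivalently rows) of A are linearly independent.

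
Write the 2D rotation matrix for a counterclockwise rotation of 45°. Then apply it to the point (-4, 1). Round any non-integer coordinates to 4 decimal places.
R = [[√2/2, -√2/2], [√2/2, √2/2]]; R·(-4, 1) = (-3.5355, -2.1213)

Rotation matrix formula: R(θ) = [[cos θ, -sin θ], [sin θ, cos θ]]
For θ = 45°:
cos(45°) = √2/2
sin(45°) = √2/2
R = [[√2/2, -√2/2], [√2/2, √2/2]]
Apply to (-4, 1): [√2/2·-4 + (-√2/2)·1, √2/2·-4 + √2/2·1] = (-3.5355, -2.1213)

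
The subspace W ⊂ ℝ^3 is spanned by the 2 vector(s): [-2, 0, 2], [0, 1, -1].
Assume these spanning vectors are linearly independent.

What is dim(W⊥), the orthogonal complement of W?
dim(W⊥) = 1

For any subspace W of ℝ^n, dim(W) + dim(W⊥) = n (the whole-space dimension).
Here the given 2 vectors are linearly independent, so dim(W) = 2.
Thus dim(W⊥) = n - dim(W) = 3 - 2 = 1.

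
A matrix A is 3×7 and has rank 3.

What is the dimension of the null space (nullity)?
4

The rank-nullity theorem for an m×n matrix states:
rank(A) + nullity(A) = n (the number of columns).
Here n = 7 and rank(A) = 3, so nullity(A) = 7 - 3 = 4.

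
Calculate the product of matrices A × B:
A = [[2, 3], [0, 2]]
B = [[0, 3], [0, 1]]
[[0, 9], [0, 2]]

Matrix multiplication:
C[0][0] = 2×0 + 3×0 = 0
C[0][1] = 2×3 + 3×1 = 9
C[1][0] = 0×0 + 2×0 = 0
C[1][1] = 0×3 + 2×1 = 2
Result: [[0, 9], [0, 2]]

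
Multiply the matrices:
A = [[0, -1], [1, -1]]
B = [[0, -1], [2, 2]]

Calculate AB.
[[-2, -2], [-2, -3]]

Each entry (i,j) of AB = sum over k of A[i][k]*B[k][j].
(AB)[0][0] = (0)*(0) + (-1)*(2) = -2
(AB)[0][1] = (0)*(-1) + (-1)*(2) = -2
(AB)[1][0] = (1)*(0) + (-1)*(2) = -2
(AB)[1][1] = (1)*(-1) + (-1)*(2) = -3
AB = [[-2, -2], [-2, -3]]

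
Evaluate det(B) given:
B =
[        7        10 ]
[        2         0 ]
det(B) = -20

For a 2×2 matrix [[a, b], [c, d]], det = a*d - b*c.
det(B) = (7)*(0) - (10)*(2) = 0 - 20 = -20.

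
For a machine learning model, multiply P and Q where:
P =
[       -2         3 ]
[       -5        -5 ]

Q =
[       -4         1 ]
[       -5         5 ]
PQ =
[       -7        13 ]
[       45       -30 ]

Matrix multiplication: (PQ)[i][j] = sum over k of P[i][k] * Q[k][j].
  (PQ)[0][0] = (-2)*(-4) + (3)*(-5) = -7
  (PQ)[0][1] = (-2)*(1) + (3)*(5) = 13
  (PQ)[1][0] = (-5)*(-4) + (-5)*(-5) = 45
  (PQ)[1][1] = (-5)*(1) + (-5)*(5) = -30
PQ =
[       -7        13 ]
[       45       -30 ]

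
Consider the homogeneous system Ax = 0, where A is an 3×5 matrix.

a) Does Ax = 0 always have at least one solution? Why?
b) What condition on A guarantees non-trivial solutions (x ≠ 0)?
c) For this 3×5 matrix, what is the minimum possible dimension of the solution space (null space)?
a) Yes, x = 0 is always a solution. b) When A has linearly dependent columns (rank < n). c) Minimum nullity = 2.

a) x = 0 satisfies A·0 = 0, so the zero vector is always a solution.
b) Non-trivial solutions exist iff the columns of A are linearly dependent, equivalently rank(A) < n (the number of columns).
c) By rank-nullity, rank(A) + nullity(A) = n = 5. Since A has only 3 rows, rank(A) ≤ 3, so nullity(A) ≥ 5 - 3 = 2.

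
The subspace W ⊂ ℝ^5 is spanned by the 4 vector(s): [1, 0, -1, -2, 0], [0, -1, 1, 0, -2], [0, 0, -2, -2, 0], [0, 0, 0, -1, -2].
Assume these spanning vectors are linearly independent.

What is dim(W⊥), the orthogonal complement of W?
dim(W⊥) = 1

For any subspace W of ℝ^n, dim(W) + dim(W⊥) = n (the whole-space dimension).
Here the given 4 vectors are linearly independent, so dim(W) = 4.
Thus dim(W⊥) = n - dim(W) = 5 - 4 = 1.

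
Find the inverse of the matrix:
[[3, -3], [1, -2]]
[[2/3, -1], [1/3, -1]]

For [[a,b],[c,d]], inverse = (1/det)·[[d,-b],[-c,a]]
det = 3·-2 - -3·1 = -3
Inverse = (1/-3)·[[-2, 3], [-1, 3]]
        = [[2/3, -1], [1/3, -1]]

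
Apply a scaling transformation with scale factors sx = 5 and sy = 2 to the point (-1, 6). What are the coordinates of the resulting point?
(-5, 12)

Scaling matrix:
[[5, 0], [0, 2]]
Result: (-1 × 5, 6 × 2) = (-5, 12)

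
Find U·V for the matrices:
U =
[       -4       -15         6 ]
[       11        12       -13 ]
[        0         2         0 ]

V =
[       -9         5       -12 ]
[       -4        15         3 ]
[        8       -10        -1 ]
UV =
[      144      -305        -3 ]
[     -251       365       -83 ]
[       -8        30         6 ]

Matrix multiplication: (UV)[i][j] = sum over k of U[i][k] * V[k][j].
  (UV)[0][0] = (-4)*(-9) + (-15)*(-4) + (6)*(8) = 144
  (UV)[0][1] = (-4)*(5) + (-15)*(15) + (6)*(-10) = -305
  (UV)[0][2] = (-4)*(-12) + (-15)*(3) + (6)*(-1) = -3
  (UV)[1][0] = (11)*(-9) + (12)*(-4) + (-13)*(8) = -251
  (UV)[1][1] = (11)*(5) + (12)*(15) + (-13)*(-10) = 365
  (UV)[1][2] = (11)*(-12) + (12)*(3) + (-13)*(-1) = -83
  (UV)[2][0] = (0)*(-9) + (2)*(-4) + (0)*(8) = -8
  (UV)[2][1] = (0)*(5) + (2)*(15) + (0)*(-10) = 30
  (UV)[2][2] = (0)*(-12) + (2)*(3) + (0)*(-1) = 6
UV =
[      144      -305        -3 ]
[     -251       365       -83 ]
[       -8        30         6 ]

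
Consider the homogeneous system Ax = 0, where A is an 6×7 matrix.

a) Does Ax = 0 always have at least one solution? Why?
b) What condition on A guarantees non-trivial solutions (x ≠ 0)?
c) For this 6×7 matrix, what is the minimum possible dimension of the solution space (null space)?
a) Yes, x = 0 is always a solution. b) When A has linearly dependent columns (rank < n). c) Minimum nullity = 1.

a) x = 0 satisfies A·0 = 0, so the zero vector is always a solution.
b) Non-trivial solutions exist iff the columns of A are linearly dependent, equivalently rank(A) < n (the number of columns).
c) By rank-nullity, rank(A) + nullity(A) = n = 7. Since A has only 6 rows, rank(A) ≤ 6, so nullity(A) ≥ 7 - 6 = 1.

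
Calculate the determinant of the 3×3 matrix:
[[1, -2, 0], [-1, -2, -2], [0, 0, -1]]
4

Expansion along first row:
det = 1·det([[-2,-2],[0,-1]]) - -2·det([[-1,-2],[0,-1]]) + 0·det([[-1,-2],[0,0]])
    = 1·(-2·-1 - -2·0) - -2·(-1·-1 - -2·0) + 0·(-1·0 - -2·0)
    = 1·2 - -2·1 + 0·0
    = 2 + 2 + 0 = 4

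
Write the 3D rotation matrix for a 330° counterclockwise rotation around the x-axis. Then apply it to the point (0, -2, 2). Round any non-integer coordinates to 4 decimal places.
R = [[1, 0, 0], [0, √3/2, 1/2], [0, -1/2, √3/2]]; R·(0, -2, 2) = (0.0000, -0.7321, 2.7321)

Rotation matrix for 330° around x-axis:
cos(330°) = √3/2, sin(330°) = -1/2
R = [[1, 0, 0], [0, √3/2, 1/2], [0, -1/2, √3/2]]
Apply to (0, -2, 2): R·[0, -2, 2]ᵀ = (0.0000, -0.7321, 2.7321)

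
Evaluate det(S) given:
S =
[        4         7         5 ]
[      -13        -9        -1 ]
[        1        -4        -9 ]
det(S) = -213

Expand along row 0 (cofactor expansion): det(S) = a*(e*i - f*h) - b*(d*i - f*g) + c*(d*h - e*g), where the 3×3 is [[a, b, c], [d, e, f], [g, h, i]].
Minor M_00 = (-9)*(-9) - (-1)*(-4) = 81 - 4 = 77.
Minor M_01 = (-13)*(-9) - (-1)*(1) = 117 + 1 = 118.
Minor M_02 = (-13)*(-4) - (-9)*(1) = 52 + 9 = 61.
det(S) = (4)*(77) - (7)*(118) + (5)*(61) = 308 - 826 + 305 = -213.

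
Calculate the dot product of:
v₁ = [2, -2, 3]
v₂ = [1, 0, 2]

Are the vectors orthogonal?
8, No

The dot product is the sum of products of corresponding components.
v₁·v₂ = (2)*(1) + (-2)*(0) + (3)*(2) = 2 + 0 + 6 = 8.
Two vectors are orthogonal iff their dot product is 0; here the dot product is 8, so the vectors are not orthogonal.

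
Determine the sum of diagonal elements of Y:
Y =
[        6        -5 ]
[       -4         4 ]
tr(Y) = 6 + 4 = 10

The trace of a square matrix is the sum of its diagonal entries.
Diagonal entries of Y: Y[0][0] = 6, Y[1][1] = 4.
tr(Y) = 6 + 4 = 10.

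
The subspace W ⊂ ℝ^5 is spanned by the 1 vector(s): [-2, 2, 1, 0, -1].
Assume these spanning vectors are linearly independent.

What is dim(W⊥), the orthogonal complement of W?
dim(W⊥) = 4

For any subspace W of ℝ^n, dim(W) + dim(W⊥) = n (the whole-space dimension).
Here the given 1 vectors are linearly independent, so dim(W) = 1.
Thus dim(W⊥) = n - dim(W) = 5 - 1 = 4.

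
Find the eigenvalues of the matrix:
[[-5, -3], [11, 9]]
λ = -2 and λ = 6

Characteristic equation: det(A - λI) = 0
λ² - (trace)λ + (det) = 0
λ² - (4)λ + (-12) = 0
λ² - 4λ - 12 = 0
Solving: λ = -2, 6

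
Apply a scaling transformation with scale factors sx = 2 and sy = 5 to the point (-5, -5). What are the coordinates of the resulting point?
(-10, -25)

Scaling matrix:
[[2, 0], [0, 5]]
Result: (-5 × 2, -5 × 5) = (-10, -25)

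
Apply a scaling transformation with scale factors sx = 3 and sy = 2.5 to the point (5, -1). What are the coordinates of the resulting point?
(15, -2.5)

Scaling matrix:
[[3, 0], [0, 2.50]]
Result: (5 × 3, -1 × 2.5) = (15, -2.5)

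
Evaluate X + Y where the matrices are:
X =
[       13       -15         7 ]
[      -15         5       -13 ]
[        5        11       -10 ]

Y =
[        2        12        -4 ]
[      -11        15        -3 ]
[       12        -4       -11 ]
X + Y =
[       15        -3         3 ]
[      -26        20       -16 ]
[       17         7       -21 ]

Matrix addition is elementwise: (X+Y)[i][j] = X[i][j] + Y[i][j].
  (X+Y)[0][0] = (13) + (2) = 15
  (X+Y)[0][1] = (-15) + (12) = -3
  (X+Y)[0][2] = (7) + (-4) = 3
  (X+Y)[1][0] = (-15) + (-11) = -26
  (X+Y)[1][1] = (5) + (15) = 20
  (X+Y)[1][2] = (-13) + (-3) = -16
  (X+Y)[2][0] = (5) + (12) = 17
  (X+Y)[2][1] = (11) + (-4) = 7
  (X+Y)[2][2] = (-10) + (-11) = -21
X + Y =
[       15        -3         3 ]
[      -26        20       -16 ]
[       17         7       -21 ]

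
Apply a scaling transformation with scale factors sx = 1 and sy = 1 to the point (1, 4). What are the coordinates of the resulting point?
(1, 4)

Scaling matrix:
[[1, 0], [0, 1]]
Result: (1 × 1, 4 × 1) = (1, 4)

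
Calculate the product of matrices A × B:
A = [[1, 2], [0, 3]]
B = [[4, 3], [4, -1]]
[[12, 1], [12, -3]]

Matrix multiplication:
C[0][0] = 1×4 + 2×4 = 12
C[0][1] = 1×3 + 2×-1 = 1
C[1][0] = 0×4 + 3×4 = 12
C[1][1] = 0×3 + 3×-1 = -3
Result: [[12, 1], [12, -3]]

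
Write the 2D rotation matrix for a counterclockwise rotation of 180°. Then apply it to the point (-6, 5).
R = [[-1, 0], [0, -1]]; R·(-6, 5) = (6, -5)

Rotation matrix formula: R(θ) = [[cos θ, -sin θ], [sin θ, cos θ]]
For θ = 180°:
cos(180°) = -1
sin(180°) = 0
R = [[-1, 0], [0, -1]]
Apply to (-6, 5): [-1·-6 + (0)·5, 0·-6 + -1·5] = (6, -5)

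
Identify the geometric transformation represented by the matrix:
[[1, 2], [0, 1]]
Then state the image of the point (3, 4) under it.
horizontal shear with factor 2; image of (3, 4) is (11, 4)

The matrix [[1, k], [0, 1]] sends (x, y) to (x + 2y, y), leaving the y-coordinate fixed: a horizontal shear.
The matrix [[1, 2], [0, 1]] represents: horizontal shear with factor 2.
Applying it to (3, 4): [1·3 + 2·4, 0·3 + 1·4] = (11, 4).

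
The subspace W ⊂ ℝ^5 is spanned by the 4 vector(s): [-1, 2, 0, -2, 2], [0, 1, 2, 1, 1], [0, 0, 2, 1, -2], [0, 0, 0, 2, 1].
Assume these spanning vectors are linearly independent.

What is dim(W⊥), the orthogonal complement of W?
dim(W⊥) = 1

For any subspace W of ℝ^n, dim(W) + dim(W⊥) = n (the whole-space dimension).
Here the given 4 vectors are linearly independent, so dim(W) = 4.
Thus dim(W⊥) = n - dim(W) = 5 - 4 = 1.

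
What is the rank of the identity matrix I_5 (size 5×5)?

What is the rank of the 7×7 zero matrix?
rank(I_5) = 5, rank(0) = 0

The identity I_5 has 5 columns that are the standard basis vectors e_1, …, e_5. These are linearly independent, so all 5 columns are pivots and rank(I_5) = 5.
The 7×7 zero matrix has every entry zero, so every row is the zero row and there are no pivots; rank(0) = 0.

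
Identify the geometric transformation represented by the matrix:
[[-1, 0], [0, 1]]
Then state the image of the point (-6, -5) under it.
reflection across the y-axis; image of (-6, -5) is (6, -5)

This is a symmetric orthogonal matrix with determinant -1, which characterizes a reflection in ℝ².
The matrix [[-1, 0], [0, 1]] represents: reflection across the y-axis.
Applying it to (-6, -5): [-1·-6 + 0·-5, 0·-6 + 1·-5] = (6, -5).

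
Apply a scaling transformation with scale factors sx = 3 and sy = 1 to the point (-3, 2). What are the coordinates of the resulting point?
(-9, 2)

Scaling matrix:
[[3, 0], [0, 1]]
Result: (-3 × 3, 2 × 1) = (-9, 2)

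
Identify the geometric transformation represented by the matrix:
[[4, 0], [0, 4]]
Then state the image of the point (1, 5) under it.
uniform scaling by factor 4; image of (1, 5) is (4, 20)

This is a diagonal matrix with equal entries 4, so it scales both axes by the same factor 4.
The matrix [[4, 0], [0, 4]] represents: uniform scaling by factor 4.
Applying it to (1, 5): [4·1 + 0·5, 0·1 + 4·5] = (4, 20).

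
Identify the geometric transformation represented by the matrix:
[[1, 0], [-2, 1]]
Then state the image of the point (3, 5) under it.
vertical shear with factor -2; image of (3, 5) is (3, -1)

The matrix [[1, 0], [k, 1]] sends (x, y) to (x, -2x + y), leaving the x-coordinate fixed: a vertical shear.
The matrix [[1, 0], [-2, 1]] represents: vertical shear with factor -2.
Applying it to (3, 5): [1·3 + 0·5, -2·3 + 1·5] = (3, -1).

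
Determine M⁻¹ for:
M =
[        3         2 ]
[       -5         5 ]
det(M) = 25
M⁻¹ =
[      1/5     -2/25 ]
[      1/5      3/25 ]

For a 2×2 matrix M = [[a, b], [c, d]] with det(M) ≠ 0, M⁻¹ = (1/det(M)) * [[d, -b], [-c, a]].
det(M) = (3)*(5) - (2)*(-5) = 15 + 10 = 25.
M⁻¹ = (1/25) * [[5, -2], [5, 3]].
Dividing each entry by 25 and reducing:
M⁻¹ =
[      1/5     -2/25 ]
[      1/5      3/25 ]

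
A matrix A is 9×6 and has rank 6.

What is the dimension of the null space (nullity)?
0

The rank-nullity theorem for an m×n matrix states:
rank(A) + nullity(A) = n (the number of columns).
Here n = 6 and rank(A) = 6, so nullity(A) = 6 - 6 = 0.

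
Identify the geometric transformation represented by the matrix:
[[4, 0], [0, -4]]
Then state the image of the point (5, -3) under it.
non-uniform scaling by (4, -4); image of (5, -3) is (20, 12)

This is diagonal with distinct entries, so it scales the x-axis by 4 and the y-axis by -4.
The matrix [[4, 0], [0, -4]] represents: non-uniform scaling by (4, -4).
Applying it to (5, -3): [4·5 + 0·-3, 0·5 + -4·-3] = (20, 12).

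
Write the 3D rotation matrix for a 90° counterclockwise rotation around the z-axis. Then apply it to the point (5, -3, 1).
R = [[0, -1, 0], [1, 0, 0], [0, 0, 1]]; R·(5, -3, 1) = (3, 5, 1)

Rotation matrix for 90° around z-axis:
cos(90°) = 0, sin(90°) = 1
R = [[0, -1, 0], [1, 0, 0], [0, 0, 1]]
Apply to (5, -3, 1): R·[5, -3, 1]ᵀ = (3, 5, 1)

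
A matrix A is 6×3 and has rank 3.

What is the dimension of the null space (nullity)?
0

The rank-nullity theorem for an m×n matrix states:
rank(A) + nullity(A) = n (the number of columns).
Here n = 3 and rank(A) = 3, so nullity(A) = 3 - 3 = 0.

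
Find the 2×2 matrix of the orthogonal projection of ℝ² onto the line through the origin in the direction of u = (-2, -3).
[[4/13, 6/13], [6/13, 9/13]]

The orthogonal projection onto the line spanned by a nonzero vector u = (a, b) has matrix P = (u uᵀ) / (uᵀ u) = (1/(a² + b²)) · [[a², ab], [ab, b²]].
Here u = (-2, -3), so a² + b² = 4 + 9 = 13.
P = (1/13) · [[4, 6], [6, 9]] = [[4/13, 6/13], [6/13, 9/13]].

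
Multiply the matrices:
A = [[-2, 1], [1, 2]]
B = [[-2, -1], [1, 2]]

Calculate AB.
[[5, 4], [0, 3]]

Each entry (i,j) of AB = sum over k of A[i][k]*B[k][j].
(AB)[0][0] = (-2)*(-2) + (1)*(1) = 5
(AB)[0][1] = (-2)*(-1) + (1)*(2) = 4
(AB)[1][0] = (1)*(-2) + (2)*(1) = 0
(AB)[1][1] = (1)*(-1) + (2)*(2) = 3
AB = [[5, 4], [0, 3]]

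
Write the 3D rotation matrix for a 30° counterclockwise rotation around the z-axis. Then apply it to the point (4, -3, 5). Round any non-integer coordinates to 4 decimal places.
R = [[√3/2, -1/2, 0], [1/2, √3/2, 0], [0, 0, 1]]; R·(4, -3, 5) = (4.9641, -0.5981, 5.0000)

Rotation matrix for 30° around z-axis:
cos(30°) = √3/2, sin(30°) = 1/2
R = [[√3/2, -1/2, 0], [1/2, √3/2, 0], [0, 0, 1]]
Apply to (4, -3, 5): R·[4, -3, 5]ᵀ = (4.9641, -0.5981, 5.0000)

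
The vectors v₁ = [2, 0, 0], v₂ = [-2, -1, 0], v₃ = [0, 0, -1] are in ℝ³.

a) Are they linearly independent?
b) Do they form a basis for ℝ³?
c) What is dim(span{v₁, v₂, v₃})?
Yes independent, yes basis, dim = 3

Stack v₁, v₂, v₃ as rows of a 3×3 matrix.
[[2, 0, 0]; [-2, -1, 0]; [0, 0, -1]] is already lower triangular with nonzero diagonal entries (2, -1, -1), so its determinant is the product of the diagonal entries, det = (2)·(-1)·(-1) = 2 ≠ 0, and the rows are linearly independent.
Three linearly independent vectors in ℝ³ form a basis for ℝ³, so dim(span{v₁,v₂,v₃}) = 3.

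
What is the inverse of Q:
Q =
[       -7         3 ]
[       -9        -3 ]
det(Q) = 48
Q⁻¹ =
[    -1/16     -1/16 ]
[     3/16     -7/48 ]

For a 2×2 matrix Q = [[a, b], [c, d]] with det(Q) ≠ 0, Q⁻¹ = (1/det(Q)) * [[d, -b], [-c, a]].
det(Q) = (-7)*(-3) - (3)*(-9) = 21 + 27 = 48.
Q⁻¹ = (1/48) * [[-3, -3], [9, -7]].
Dividing each entry by 48 and reducing:
Q⁻¹ =
[    -1/16     -1/16 ]
[     3/16     -7/48 ]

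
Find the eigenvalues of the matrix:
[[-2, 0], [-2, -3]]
λ = -3 and λ = -2

Characteristic equation: det(A - λI) = 0
λ² - (trace)λ + (det) = 0
λ² - (-5)λ + (6) = 0
λ² + 5λ + 6 = 0
Solving: λ = -3, -2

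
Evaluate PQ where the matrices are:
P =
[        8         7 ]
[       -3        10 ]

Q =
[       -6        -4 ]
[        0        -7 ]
PQ =
[      -48       -81 ]
[       18       -58 ]

Matrix multiplication: (PQ)[i][j] = sum over k of P[i][k] * Q[k][j].
  (PQ)[0][0] = (8)*(-6) + (7)*(0) = -48
  (PQ)[0][1] = (8)*(-4) + (7)*(-7) = -81
  (PQ)[1][0] = (-3)*(-6) + (10)*(0) = 18
  (PQ)[1][1] = (-3)*(-4) + (10)*(-7) = -58
PQ =
[      -48       -81 ]
[       18       -58 ]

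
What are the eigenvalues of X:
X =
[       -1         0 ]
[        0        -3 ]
λ = -3, -1

Solve det(X - λI) = 0. For a 2×2 matrix the characteristic equation is λ² - (trace)λ + det = 0.
trace(X) = a + d = -1 - 3 = -4.
det(X) = a*d - b*c = (-1)*(-3) - (0)*(0) = 3 - 0 = 3.
Characteristic equation: λ² - (-4)λ + (3) = 0.
Discriminant = (-4)² - 4*(3) = 16 - 12 = 4.
λ = (-4 ± √4) / 2 = (-4 ± 2) / 2 = -3, -1.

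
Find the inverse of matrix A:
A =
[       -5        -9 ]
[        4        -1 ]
det(A) = 41
A⁻¹ =
[    -1/41      9/41 ]
[    -4/41     -5/41 ]

For a 2×2 matrix A = [[a, b], [c, d]] with det(A) ≠ 0, A⁻¹ = (1/det(A)) * [[d, -b], [-c, a]].
det(A) = (-5)*(-1) - (-9)*(4) = 5 + 36 = 41.
A⁻¹ = (1/41) * [[-1, 9], [-4, -5]].
Dividing each entry by 41 and reducing:
A⁻¹ =
[    -1/41      9/41 ]
[    -4/41     -5/41 ]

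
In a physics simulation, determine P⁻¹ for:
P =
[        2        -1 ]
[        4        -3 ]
det(P) = -2
P⁻¹ =
[      3/2      -1/2 ]
[        2        -1 ]

For a 2×2 matrix P = [[a, b], [c, d]] with det(P) ≠ 0, P⁻¹ = (1/det(P)) * [[d, -b], [-c, a]].
det(P) = (2)*(-3) - (-1)*(4) = -6 + 4 = -2.
P⁻¹ = (1/-2) * [[-3, 1], [-4, 2]].
Dividing each entry by -2 and reducing:
P⁻¹ =
[      3/2      -1/2 ]
[        2        -1 ]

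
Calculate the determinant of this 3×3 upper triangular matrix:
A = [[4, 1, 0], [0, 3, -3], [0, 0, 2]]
24

The determinant of a triangular matrix is the product of its diagonal entries (the off-diagonal entries above the diagonal do not affect it).
det(A) = (4) * (3) * (2) = 24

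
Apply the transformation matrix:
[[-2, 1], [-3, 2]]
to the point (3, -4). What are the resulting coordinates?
(-10, -17)

Matrix multiplication:
[[-2, 1], [-3, 2]] × [3, -4]ᵀ
= [-2×3 + 1×-4, -3×3 + 2×-4]ᵀ
= [-10.0000, -17.0000]ᵀ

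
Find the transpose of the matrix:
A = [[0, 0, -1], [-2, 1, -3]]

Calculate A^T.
[[0, -2], [0, 1], [-1, -3]]

The transpose sends entry (i,j) to (j,i); rows become columns.
Row 0 of A: [0, 0, -1] -> column 0 of A^T.
Row 1 of A: [-2, 1, -3] -> column 1 of A^T.
A^T = [[0, -2], [0, 1], [-1, -3]]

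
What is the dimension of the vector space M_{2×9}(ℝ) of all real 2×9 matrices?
Dimension = 18

A real 2×9 matrix is determined by its 2·9 = 18 independent entries.
A standard basis is {E_ij : 1 ≤ i ≤ 2, 1 ≤ j ≤ 9}, where E_ij has a 1 in position (i, j) and 0 elsewhere — there are 18 such matrices, and they are linearly independent and span M_{2×9}(ℝ).
Therefore dim(M_{2×9}(ℝ)) = 18.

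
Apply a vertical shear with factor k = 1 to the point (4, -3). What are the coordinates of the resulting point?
(4, 1)

Shear matrix for vertical shear with factor k = 1:
[[1, 0], [1, 1]]
Result: (4, -3) → (4, 1)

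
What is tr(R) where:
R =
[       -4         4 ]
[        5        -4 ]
tr(R) = -4 - 4 = -8

The trace of a square matrix is the sum of its diagonal entries.
Diagonal entries of R: R[0][0] = -4, R[1][1] = -4.
tr(R) = -4 - 4 = -8.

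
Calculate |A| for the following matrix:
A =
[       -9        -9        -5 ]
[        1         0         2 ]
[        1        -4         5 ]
det(A) = -25

Expand along row 0 (cofactor expansion): det(A) = a*(e*i - f*h) - b*(d*i - f*g) + c*(d*h - e*g), where the 3×3 is [[a, b, c], [d, e, f], [g, h, i]].
Minor M_00 = (0)*(5) - (2)*(-4) = 0 + 8 = 8.
Minor M_01 = (1)*(5) - (2)*(1) = 5 - 2 = 3.
Minor M_02 = (1)*(-4) - (0)*(1) = -4 - 0 = -4.
det(A) = (-9)*(8) - (-9)*(3) + (-5)*(-4) = -72 + 27 + 20 = -25.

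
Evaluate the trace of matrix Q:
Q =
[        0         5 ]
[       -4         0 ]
tr(Q) = 0 + 0 = 0

The trace of a square matrix is the sum of its diagonal entries.
Diagonal entries of Q: Q[0][0] = 0, Q[1][1] = 0.
tr(Q) = 0 + 0 = 0.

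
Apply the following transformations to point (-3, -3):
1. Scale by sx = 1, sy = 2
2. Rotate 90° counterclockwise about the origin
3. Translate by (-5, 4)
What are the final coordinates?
(1, 1)

Step 1: Scale → (-3, -6)
Step 2: Rotate 90° → (6, -3)
Step 3: Translate → (1, 1)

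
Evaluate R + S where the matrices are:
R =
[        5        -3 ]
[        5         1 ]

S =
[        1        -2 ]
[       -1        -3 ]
R + S =
[        6        -5 ]
[        4        -2 ]

Matrix addition is elementwise: (R+S)[i][j] = R[i][j] + S[i][j].
  (R+S)[0][0] = (5) + (1) = 6
  (R+S)[0][1] = (-3) + (-2) = -5
  (R+S)[1][0] = (5) + (-1) = 4
  (R+S)[1][1] = (1) + (-3) = -2
R + S =
[        6        -5 ]
[        4        -2 ]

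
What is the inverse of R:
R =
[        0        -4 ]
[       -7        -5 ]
det(R) = -28
R⁻¹ =
[     5/28      -1/7 ]
[     -1/4         0 ]

For a 2×2 matrix R = [[a, b], [c, d]] with det(R) ≠ 0, R⁻¹ = (1/det(R)) * [[d, -b], [-c, a]].
det(R) = (0)*(-5) - (-4)*(-7) = 0 - 28 = -28.
R⁻¹ = (1/-28) * [[-5, 4], [7, 0]].
Dividing each entry by -28 and reducing:
R⁻¹ =
[     5/28      -1/7 ]
[     -1/4         0 ]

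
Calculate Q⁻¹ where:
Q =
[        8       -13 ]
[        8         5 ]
det(Q) = 144
Q⁻¹ =
[    5/144    13/144 ]
[    -1/18      1/18 ]

For a 2×2 matrix Q = [[a, b], [c, d]] with det(Q) ≠ 0, Q⁻¹ = (1/det(Q)) * [[d, -b], [-c, a]].
det(Q) = (8)*(5) - (-13)*(8) = 40 + 104 = 144.
Q⁻¹ = (1/144) * [[5, 13], [-8, 8]].
Dividing each entry by 144 and reducing:
Q⁻¹ =
[    5/144    13/144 ]
[    -1/18      1/18 ]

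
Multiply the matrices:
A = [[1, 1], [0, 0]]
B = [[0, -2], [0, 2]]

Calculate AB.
[[0, 0], [0, 0]]

Each entry (i,j) of AB = sum over k of A[i][k]*B[k][j].
(AB)[0][0] = (1)*(0) + (1)*(0) = 0
(AB)[0][1] = (1)*(-2) + (1)*(2) = 0
(AB)[1][0] = (0)*(0) + (0)*(0) = 0
(AB)[1][1] = (0)*(-2) + (0)*(2) = 0
AB = [[0, 0], [0, 0]]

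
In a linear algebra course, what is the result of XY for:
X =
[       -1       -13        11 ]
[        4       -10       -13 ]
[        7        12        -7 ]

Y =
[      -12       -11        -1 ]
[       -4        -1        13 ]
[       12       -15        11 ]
XY =
[      196      -141       -47 ]
[     -164       161      -277 ]
[     -216        16        72 ]

Matrix multiplication: (XY)[i][j] = sum over k of X[i][k] * Y[k][j].
  (XY)[0][0] = (-1)*(-12) + (-13)*(-4) + (11)*(12) = 196
  (XY)[0][1] = (-1)*(-11) + (-13)*(-1) + (11)*(-15) = -141
  (XY)[0][2] = (-1)*(-1) + (-13)*(13) + (11)*(11) = -47
  (XY)[1][0] = (4)*(-12) + (-10)*(-4) + (-13)*(12) = -164
  (XY)[1][1] = (4)*(-11) + (-10)*(-1) + (-13)*(-15) = 161
  (XY)[1][2] = (4)*(-1) + (-10)*(13) + (-13)*(11) = -277
  (XY)[2][0] = (7)*(-12) + (12)*(-4) + (-7)*(12) = -216
  (XY)[2][1] = (7)*(-11) + (12)*(-1) + (-7)*(-15) = 16
  (XY)[2][2] = (7)*(-1) + (12)*(13) + (-7)*(11) = 72
XY =
[      196      -141       -47 ]
[     -164       161      -277 ]
[     -216        16        72 ]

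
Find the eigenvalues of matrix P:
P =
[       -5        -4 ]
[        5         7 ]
λ = -3, 5

Solve det(P - λI) = 0. For a 2×2 matrix the characteristic equation is λ² - (trace)λ + det = 0.
trace(P) = a + d = -5 + 7 = 2.
det(P) = a*d - b*c = (-5)*(7) - (-4)*(5) = -35 + 20 = -15.
Characteristic equation: λ² - (2)λ + (-15) = 0.
Discriminant = (2)² - 4*(-15) = 4 + 60 = 64.
λ = (2 ± √64) / 2 = (2 ± 8) / 2 = -3, 5.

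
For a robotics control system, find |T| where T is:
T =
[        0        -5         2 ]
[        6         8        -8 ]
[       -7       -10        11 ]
det(T) = 42

Expand along row 0 (cofactor expansion): det(T) = a*(e*i - f*h) - b*(d*i - f*g) + c*(d*h - e*g), where the 3×3 is [[a, b, c], [d, e, f], [g, h, i]].
Minor M_00 = (8)*(11) - (-8)*(-10) = 88 - 80 = 8.
Minor M_01 = (6)*(11) - (-8)*(-7) = 66 - 56 = 10.
Minor M_02 = (6)*(-10) - (8)*(-7) = -60 + 56 = -4.
det(T) = (0)*(8) - (-5)*(10) + (2)*(-4) = 0 + 50 - 8 = 42.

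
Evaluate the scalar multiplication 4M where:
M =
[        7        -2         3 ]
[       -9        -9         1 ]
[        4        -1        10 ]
4M =
[       28        -8        12 ]
[      -36       -36         4 ]
[       16        -4        40 ]

Scalar multiplication is elementwise: (4M)[i][j] = 4 * M[i][j].
  (4M)[0][0] = 4 * (7) = 28
  (4M)[0][1] = 4 * (-2) = -8
  (4M)[0][2] = 4 * (3) = 12
  (4M)[1][0] = 4 * (-9) = -36
  (4M)[1][1] = 4 * (-9) = -36
  (4M)[1][2] = 4 * (1) = 4
  (4M)[2][0] = 4 * (4) = 16
  (4M)[2][1] = 4 * (-1) = -4
  (4M)[2][2] = 4 * (10) = 40
4M =
[       28        -8        12 ]
[      -36       -36         4 ]
[       16        -4        40 ]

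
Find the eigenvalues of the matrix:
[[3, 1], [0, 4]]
λ = 3 and λ = 4

Characteristic equation: det(A - λI) = 0
λ² - (trace)λ + (det) = 0
λ² - (7)λ + (12) = 0
λ² - 7λ + 12 = 0
Solving: λ = 3, 4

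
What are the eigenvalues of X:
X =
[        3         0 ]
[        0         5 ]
λ = 3, 5

Solve det(X - λI) = 0. For a 2×2 matrix the characteristic equation is λ² - (trace)λ + det = 0.
trace(X) = a + d = 3 + 5 = 8.
det(X) = a*d - b*c = (3)*(5) - (0)*(0) = 15 - 0 = 15.
Characteristic equation: λ² - (8)λ + (15) = 0.
Discriminant = (8)² - 4*(15) = 64 - 60 = 4.
λ = (8 ± √4) / 2 = (8 ± 2) / 2 = 3, 5.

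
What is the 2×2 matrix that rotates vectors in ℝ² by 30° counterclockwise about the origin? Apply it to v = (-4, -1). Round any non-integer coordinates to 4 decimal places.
R = [[√3/2, -1/2], [1/2, √3/2]]; R·v = (-2.9641, -2.8660)

A counterclockwise rotation by angle θ in ℝ² has matrix R(θ) = [[cos θ, -sin θ], [sin θ, cos θ]].
For θ = 30°: cos θ = √3/2, sin θ = 1/2.
R(30°) = [[√3/2, -1/2], [1/2, √3/2]].
R·v = [√3/2·-4 + (-1/2)·-1, 1/2·-4 + √3/2·-1] = (-2.9641, -2.8660).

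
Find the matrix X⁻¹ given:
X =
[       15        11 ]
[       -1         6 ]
det(X) = 101
X⁻¹ =
[    6/101   -11/101 ]
[    1/101    15/101 ]

For a 2×2 matrix X = [[a, b], [c, d]] with det(X) ≠ 0, X⁻¹ = (1/det(X)) * [[d, -b], [-c, a]].
det(X) = (15)*(6) - (11)*(-1) = 90 + 11 = 101.
X⁻¹ = (1/101) * [[6, -11], [1, 15]].
Dividing each entry by 101 and reducing:
X⁻¹ =
[    6/101   -11/101 ]
[    1/101    15/101 ]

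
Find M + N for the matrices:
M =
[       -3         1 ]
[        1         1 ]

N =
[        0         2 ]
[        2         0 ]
M + N =
[       -3         3 ]
[        3         1 ]

Matrix addition is elementwise: (M+N)[i][j] = M[i][j] + N[i][j].
  (M+N)[0][0] = (-3) + (0) = -3
  (M+N)[0][1] = (1) + (2) = 3
  (M+N)[1][0] = (1) + (2) = 3
  (M+N)[1][1] = (1) + (0) = 1
M + N =
[       -3         3 ]
[        3         1 ]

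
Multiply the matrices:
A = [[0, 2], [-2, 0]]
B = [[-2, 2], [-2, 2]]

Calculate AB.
[[-4, 4], [4, -4]]

Each entry (i,j) of AB = sum over k of A[i][k]*B[k][j].
(AB)[0][0] = (0)*(-2) + (2)*(-2) = -4
(AB)[0][1] = (0)*(2) + (2)*(2) = 4
(AB)[1][0] = (-2)*(-2) + (0)*(-2) = 4
(AB)[1][1] = (-2)*(2) + (0)*(2) = -4
AB = [[-4, 4], [4, -4]]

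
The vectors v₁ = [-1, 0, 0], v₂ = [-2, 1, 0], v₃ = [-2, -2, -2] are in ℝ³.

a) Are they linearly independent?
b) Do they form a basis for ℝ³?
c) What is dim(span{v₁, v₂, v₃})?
Yes independent, yes basis, dim = 3

Stack v₁, v₂, v₃ as rows of a 3×3 matrix.
[[-1, 0, 0]; [-2, 1, 0]; [-2, -2, -2]] is already lower triangular with nonzero diagonal entries (-1, 1, -2), so its determinant is the product of the diagonal entries, det = (-1)·(1)·(-2) = 2 ≠ 0, and the rows are linearly independent.
Three linearly independent vectors in ℝ³ form a basis for ℝ³, so dim(span{v₁,v₂,v₃}) = 3.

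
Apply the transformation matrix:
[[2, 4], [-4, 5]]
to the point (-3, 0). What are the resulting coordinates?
(-6, 12)

Matrix multiplication:
[[2, 4], [-4, 5]] × [-3, 0]ᵀ
= [2×-3 + 4×0, -4×-3 + 5×0]ᵀ
= [-6.0000, 12.0000]ᵀ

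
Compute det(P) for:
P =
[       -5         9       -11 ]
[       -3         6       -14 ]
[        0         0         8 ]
det(P) = -24

Expand along row 0 (cofactor expansion): det(P) = a*(e*i - f*h) - b*(d*i - f*g) + c*(d*h - e*g), where the 3×3 is [[a, b, c], [d, e, f], [g, h, i]].
Minor M_00 = (6)*(8) - (-14)*(0) = 48 - 0 = 48.
Minor M_01 = (-3)*(8) - (-14)*(0) = -24 - 0 = -24.
Minor M_02 = (-3)*(0) - (6)*(0) = 0 - 0 = 0.
det(P) = (-5)*(48) - (9)*(-24) + (-11)*(0) = -240 + 216 + 0 = -24.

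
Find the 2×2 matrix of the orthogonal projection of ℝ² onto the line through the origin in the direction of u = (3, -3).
[[1/2, -1/2], [-1/2, 1/2]]

The orthogonal projection onto the line spanned by a nonzero vector u = (a, b) has matrix P = (u uᵀ) / (uᵀ u) = (1/(a² + b²)) · [[a², ab], [ab, b²]].
Here u = (3, -3), so a² + b² = 9 + 9 = 18.
P = (1/18) · [[9, -9], [-9, 9]] = [[1/2, -1/2], [-1/2, 1/2]].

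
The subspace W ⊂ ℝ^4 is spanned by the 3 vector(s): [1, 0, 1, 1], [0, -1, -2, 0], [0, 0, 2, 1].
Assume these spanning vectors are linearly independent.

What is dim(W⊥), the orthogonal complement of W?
dim(W⊥) = 1

For any subspace W of ℝ^n, dim(W) + dim(W⊥) = n (the whole-space dimension).
Here the given 3 vectors are linearly independent, so dim(W) = 3.
Thus dim(W⊥) = n - dim(W) = 4 - 3 = 1.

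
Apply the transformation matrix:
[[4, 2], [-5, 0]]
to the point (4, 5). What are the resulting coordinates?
(26, -20)

Matrix multiplication:
[[4, 2], [-5, 0]] × [4, 5]ᵀ
= [4×4 + 2×5, -5×4 + 0×5]ᵀ
= [26.0000, -20.0000]ᵀ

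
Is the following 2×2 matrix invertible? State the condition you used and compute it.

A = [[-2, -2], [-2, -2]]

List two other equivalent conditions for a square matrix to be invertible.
No, not invertible; det(A) = 0 (two rows are equal, so the rows are linearly dependent). Equivalent conditions (failing for this A): rank(A) < 2; Ax = 0 has non-trivial solutions; 0 is an eigenvalue; the columns are linearly dependent.

To check invertibility, compute det(A).
In this matrix, row 0 and the last row are identical, so one row is a scalar multiple of another and the rows are linearly dependent.
A matrix with linearly dependent rows has det = 0 and is not invertible.
Equivalent failed conditions:
- rank(A) < 2.
- Ax = 0 has non-trivial solutions.
- 0 is an eigenvalue.
- The columns are linearly dependent.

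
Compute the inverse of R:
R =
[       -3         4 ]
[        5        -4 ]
det(R) = -8
R⁻¹ =
[      1/2       1/2 ]
[      5/8       3/8 ]

For a 2×2 matrix R = [[a, b], [c, d]] with det(R) ≠ 0, R⁻¹ = (1/det(R)) * [[d, -b], [-c, a]].
det(R) = (-3)*(-4) - (4)*(5) = 12 - 20 = -8.
R⁻¹ = (1/-8) * [[-4, -4], [-5, -3]].
Dividing each entry by -8 and reducing:
R⁻¹ =
[      1/2       1/2 ]
[      5/8       3/8 ]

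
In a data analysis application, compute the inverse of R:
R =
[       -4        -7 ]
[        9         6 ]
det(R) = 39
R⁻¹ =
[     2/13      7/39 ]
[    -3/13     -4/39 ]

For a 2×2 matrix R = [[a, b], [c, d]] with det(R) ≠ 0, R⁻¹ = (1/det(R)) * [[d, -b], [-c, a]].
det(R) = (-4)*(6) - (-7)*(9) = -24 + 63 = 39.
R⁻¹ = (1/39) * [[6, 7], [-9, -4]].
Dividing each entry by 39 and reducing:
R⁻¹ =
[     2/13      7/39 ]
[    -3/13     -4/39 ]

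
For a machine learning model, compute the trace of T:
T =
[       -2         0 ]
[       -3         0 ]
tr(T) = -2 + 0 = -2

The trace of a square matrix is the sum of its diagonal entries.
Diagonal entries of T: T[0][0] = -2, T[1][1] = 0.
tr(T) = -2 + 0 = -2.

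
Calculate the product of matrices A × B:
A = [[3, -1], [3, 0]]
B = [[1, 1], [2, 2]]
[[1, 1], [3, 3]]

Matrix multiplication:
C[0][0] = 3×1 + -1×2 = 1
C[0][1] = 3×1 + -1×2 = 1
C[1][0] = 3×1 + 0×2 = 3
C[1][1] = 3×1 + 0×2 = 3
Result: [[1, 1], [3, 3]]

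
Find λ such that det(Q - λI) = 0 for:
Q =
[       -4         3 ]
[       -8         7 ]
λ = -1, 4

Solve det(Q - λI) = 0. For a 2×2 matrix the characteristic equation is λ² - (trace)λ + det = 0.
trace(Q) = a + d = -4 + 7 = 3.
det(Q) = a*d - b*c = (-4)*(7) - (3)*(-8) = -28 + 24 = -4.
Characteristic equation: λ² - (3)λ + (-4) = 0.
Discriminant = (3)² - 4*(-4) = 9 + 16 = 25.
λ = (3 ± √25) / 2 = (3 ± 5) / 2 = -1, 4.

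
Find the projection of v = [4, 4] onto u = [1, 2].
[12/5, 24/5]

The projection of v onto u is proj_u(v) = ((v·u) / (u·u)) · u.
v·u = (4)*(1) + (4)*(2) = 12.
u·u = (1)*(1) + (2)*(2) = 5.
coefficient = 12 / 5 = 12/5.
proj_u(v) = 12/5 · [1, 2] = [12/5, 24/5].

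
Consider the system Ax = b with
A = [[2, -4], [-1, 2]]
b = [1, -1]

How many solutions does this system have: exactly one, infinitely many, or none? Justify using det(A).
No solution

det(A) = (2)*(2) - (-4)*(-1) = 0, so A is singular.
The column space of A is span(column 1) = span([2, -1]).
b = [1, -1] is not a scalar multiple of column 1, so b ∉ column space and the system is inconsistent — no solution.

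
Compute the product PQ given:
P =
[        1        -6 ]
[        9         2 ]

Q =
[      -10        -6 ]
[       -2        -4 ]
PQ =
[        2        18 ]
[      -94       -62 ]

Matrix multiplication: (PQ)[i][j] = sum over k of P[i][k] * Q[k][j].
  (PQ)[0][0] = (1)*(-10) + (-6)*(-2) = 2
  (PQ)[0][1] = (1)*(-6) + (-6)*(-4) = 18
  (PQ)[1][0] = (9)*(-10) + (2)*(-2) = -94
  (PQ)[1][1] = (9)*(-6) + (2)*(-4) = -62
PQ =
[        2        18 ]
[      -94       -62 ]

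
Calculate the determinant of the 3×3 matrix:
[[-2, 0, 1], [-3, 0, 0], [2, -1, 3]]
3

Expansion along first row:
det = -2·det([[0,0],[-1,3]]) - 0·det([[-3,0],[2,3]]) + 1·det([[-3,0],[2,-1]])
    = -2·(0·3 - 0·-1) - 0·(-3·3 - 0·2) + 1·(-3·-1 - 0·2)
    = -2·0 - 0·-9 + 1·3
    = 0 + 0 + 3 = 3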